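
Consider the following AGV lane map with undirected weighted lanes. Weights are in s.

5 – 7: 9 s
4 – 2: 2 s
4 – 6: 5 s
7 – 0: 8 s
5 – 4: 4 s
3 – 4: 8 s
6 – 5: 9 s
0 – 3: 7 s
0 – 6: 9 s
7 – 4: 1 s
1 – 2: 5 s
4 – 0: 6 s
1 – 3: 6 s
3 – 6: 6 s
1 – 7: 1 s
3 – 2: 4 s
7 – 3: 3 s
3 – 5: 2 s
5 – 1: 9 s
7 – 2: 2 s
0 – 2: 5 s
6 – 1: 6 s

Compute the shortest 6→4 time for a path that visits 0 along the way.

Shortest 6→0: 6 → 0 = 9
Best 0 to 4: 0 → 4 costing 6
Total via 0: 9 + 6 = 15 s.

15 s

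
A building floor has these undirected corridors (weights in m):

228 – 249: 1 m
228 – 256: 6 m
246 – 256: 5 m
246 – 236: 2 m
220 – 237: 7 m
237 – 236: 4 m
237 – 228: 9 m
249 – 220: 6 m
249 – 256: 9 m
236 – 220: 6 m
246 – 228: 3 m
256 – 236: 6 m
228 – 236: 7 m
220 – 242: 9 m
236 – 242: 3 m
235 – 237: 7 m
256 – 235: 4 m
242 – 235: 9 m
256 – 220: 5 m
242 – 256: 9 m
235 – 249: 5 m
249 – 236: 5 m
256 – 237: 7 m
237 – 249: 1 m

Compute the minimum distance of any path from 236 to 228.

5 m

Settle nodes by increasing distance from 236:
236: 0
246: 2  (via 236)
242: 3  (via 236)
237: 4  (via 236)
228: 5  (via 246)
Shortest route: 236 → 246 → 228 = 5 m.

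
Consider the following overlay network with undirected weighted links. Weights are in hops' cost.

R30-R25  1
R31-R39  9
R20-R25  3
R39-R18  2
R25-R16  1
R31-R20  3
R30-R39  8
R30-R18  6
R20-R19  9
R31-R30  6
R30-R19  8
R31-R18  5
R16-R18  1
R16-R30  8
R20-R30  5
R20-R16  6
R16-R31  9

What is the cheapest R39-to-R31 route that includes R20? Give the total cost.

10 hops' cost

Shortest R39→R20: R39–R18–R16–R25–R20 = 7
Shortest R20→R31: R20–R31 = 3
Total via R20: 7 + 3 = 10 hops' cost.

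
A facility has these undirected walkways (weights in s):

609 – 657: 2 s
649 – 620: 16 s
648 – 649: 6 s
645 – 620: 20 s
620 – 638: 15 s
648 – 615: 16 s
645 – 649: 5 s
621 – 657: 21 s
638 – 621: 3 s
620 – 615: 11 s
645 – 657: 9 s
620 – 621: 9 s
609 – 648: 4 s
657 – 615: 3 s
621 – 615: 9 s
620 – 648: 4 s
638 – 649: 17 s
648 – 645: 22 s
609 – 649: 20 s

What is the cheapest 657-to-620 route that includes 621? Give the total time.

Shortest 657→621: 657–615–621 = 12
Shortest 621→620: 621–620 = 9
Total via 621: 12 + 9 = 21 s.

21 s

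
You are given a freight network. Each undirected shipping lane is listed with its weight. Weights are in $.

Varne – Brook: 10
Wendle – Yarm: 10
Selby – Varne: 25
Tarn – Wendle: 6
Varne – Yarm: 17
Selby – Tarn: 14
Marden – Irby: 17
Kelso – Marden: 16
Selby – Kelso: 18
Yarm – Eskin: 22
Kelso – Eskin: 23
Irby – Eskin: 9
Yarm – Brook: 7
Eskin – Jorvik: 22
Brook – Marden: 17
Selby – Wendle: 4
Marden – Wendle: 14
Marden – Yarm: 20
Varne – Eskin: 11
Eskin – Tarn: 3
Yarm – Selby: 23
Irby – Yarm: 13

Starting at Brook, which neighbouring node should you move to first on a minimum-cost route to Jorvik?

Varne

Candidate routes:
Brook–Yarm–Irby–Eskin–Jorvik: 7+13+9+22 = 51
Brook–Yarm–Wendle–Tarn–Eskin–Jorvik: 7+10+6+3+22 = 48
Brook–Varne–Eskin–Jorvik: 10+11+22 = 43
The minimum is $43 via Brook–Varne–Eskin–Jorvik.
So from Brook the first move is to Varne.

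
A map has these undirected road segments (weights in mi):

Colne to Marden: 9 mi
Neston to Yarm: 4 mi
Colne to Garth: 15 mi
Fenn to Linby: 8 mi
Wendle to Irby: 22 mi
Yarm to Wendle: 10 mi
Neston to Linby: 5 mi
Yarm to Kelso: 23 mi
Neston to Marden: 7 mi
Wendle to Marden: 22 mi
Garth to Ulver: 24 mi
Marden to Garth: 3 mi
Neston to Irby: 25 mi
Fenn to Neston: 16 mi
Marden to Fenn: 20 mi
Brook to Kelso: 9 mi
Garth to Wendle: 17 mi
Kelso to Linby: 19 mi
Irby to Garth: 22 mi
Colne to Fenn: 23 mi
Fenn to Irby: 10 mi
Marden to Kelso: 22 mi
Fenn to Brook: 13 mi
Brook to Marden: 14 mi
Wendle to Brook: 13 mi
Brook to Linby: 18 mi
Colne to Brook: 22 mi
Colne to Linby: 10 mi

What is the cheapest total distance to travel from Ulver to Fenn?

47 mi

Settle nodes by increasing distance from Ulver:
Ulver: 0
Garth: 24  (via Ulver)
Marden: 27  (via Garth)
Neston: 34  (via Marden)
Colne: 36  (via Marden)
Yarm: 38  (via Neston)
Linby: 39  (via Neston)
Wendle: 41  (via Garth)
Brook: 41  (via Marden)
Irby: 46  (via Garth)
Fenn: 47  (via Marden)
Shortest route: Ulver → Garth → Marden → Fenn = 47 mi.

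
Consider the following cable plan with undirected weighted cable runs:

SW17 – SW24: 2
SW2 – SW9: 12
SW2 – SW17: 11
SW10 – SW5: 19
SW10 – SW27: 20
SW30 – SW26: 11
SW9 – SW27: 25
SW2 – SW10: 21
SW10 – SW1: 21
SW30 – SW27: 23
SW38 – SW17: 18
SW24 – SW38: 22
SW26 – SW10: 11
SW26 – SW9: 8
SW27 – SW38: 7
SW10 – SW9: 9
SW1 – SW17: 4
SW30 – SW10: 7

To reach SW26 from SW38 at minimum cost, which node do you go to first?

Compare a few routes:
SW38 → SW27 → SW10 → SW9 → SW26: 7+20+9+8 = 44
SW38 → SW27 → SW9 → SW26: 7+25+8 = 40
SW38 → SW27 → SW30 → SW26: 7+23+11 = 41
SW38 → SW27 → SW10 → SW26: 7+20+11 = 38
The minimum is 38 via SW38 → SW27 → SW10 → SW26.
So from SW38 the first move is to SW27.

SW27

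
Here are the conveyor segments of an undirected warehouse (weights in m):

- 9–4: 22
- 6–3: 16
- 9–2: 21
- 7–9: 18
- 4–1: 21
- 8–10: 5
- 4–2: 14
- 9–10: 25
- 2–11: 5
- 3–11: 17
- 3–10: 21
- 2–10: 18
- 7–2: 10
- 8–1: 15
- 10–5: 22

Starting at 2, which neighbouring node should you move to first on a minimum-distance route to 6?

11

Candidate routes:
2 → 9 → 10 → 3 → 6: 21+25+21+16 = 83
2 → 7 → 9 → 10 → 3 → 6: 10+18+25+21+16 = 90
2 → 11 → 3 → 6: 5+17+16 = 38
2 → 10 → 3 → 6: 18+21+16 = 55
Cheapest is 2 → 11 → 3 → 6 at 38 m.
So from 2 the first move is to 11.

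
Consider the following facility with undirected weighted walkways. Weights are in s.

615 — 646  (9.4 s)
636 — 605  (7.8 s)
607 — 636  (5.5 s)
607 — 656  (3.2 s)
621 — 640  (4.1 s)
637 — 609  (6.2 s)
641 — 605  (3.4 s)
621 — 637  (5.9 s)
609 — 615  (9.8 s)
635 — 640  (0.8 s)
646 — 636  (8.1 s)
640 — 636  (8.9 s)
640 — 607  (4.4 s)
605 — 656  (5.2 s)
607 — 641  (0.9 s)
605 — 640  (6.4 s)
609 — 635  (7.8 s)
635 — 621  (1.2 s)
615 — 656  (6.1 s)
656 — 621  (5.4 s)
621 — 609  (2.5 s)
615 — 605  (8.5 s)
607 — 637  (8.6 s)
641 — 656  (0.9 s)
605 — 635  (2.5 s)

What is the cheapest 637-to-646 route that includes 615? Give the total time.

Shortest 637→615: 637–609–615 = 16
Best 615 to 646: 615–646 costing 9.4
Total via 615: 16 + 9.4 = 25.4 s.

25.4 s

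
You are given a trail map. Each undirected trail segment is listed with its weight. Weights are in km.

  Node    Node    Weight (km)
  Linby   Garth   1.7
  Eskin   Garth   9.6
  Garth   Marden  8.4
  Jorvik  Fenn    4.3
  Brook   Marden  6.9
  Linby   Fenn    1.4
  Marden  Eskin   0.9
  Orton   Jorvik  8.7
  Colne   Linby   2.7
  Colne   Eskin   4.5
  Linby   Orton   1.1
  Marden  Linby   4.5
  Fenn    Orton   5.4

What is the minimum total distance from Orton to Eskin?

6.5 km

Enumerating some paths:
Orton–Linby–Colne–Eskin: 1.1+2.7+4.5 = 8.3
Orton–Fenn–Linby–Marden–Eskin: 5.4+1.4+4.5+0.9 = 12.2
Orton–Linby–Marden–Eskin: 1.1+4.5+0.9 = 6.5
Orton–Linby–Garth–Marden–Eskin: 1.1+1.7+8.4+0.9 = 12.1
Cheapest is Orton–Linby–Marden–Eskin at 6.5 km.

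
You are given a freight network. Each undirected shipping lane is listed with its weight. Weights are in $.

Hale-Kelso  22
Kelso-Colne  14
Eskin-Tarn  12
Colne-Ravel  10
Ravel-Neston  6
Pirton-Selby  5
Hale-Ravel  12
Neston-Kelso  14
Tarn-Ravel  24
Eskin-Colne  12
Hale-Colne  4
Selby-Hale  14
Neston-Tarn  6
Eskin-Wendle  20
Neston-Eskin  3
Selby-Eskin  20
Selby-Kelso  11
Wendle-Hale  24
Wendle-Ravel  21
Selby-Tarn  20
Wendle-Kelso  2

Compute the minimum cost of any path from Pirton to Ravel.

$31

Running Dijkstra from Pirton:
Pirton: 0
Selby: 5  (via Pirton)
Kelso: 16  (via Selby)
Wendle: 18  (via Kelso)
Hale: 19  (via Selby)
Colne: 23  (via Hale)
Tarn: 25  (via Selby)
Eskin: 25  (via Selby)
Neston: 28  (via Eskin)
Ravel: 31  (via Hale)
Shortest route: Pirton → Selby → Hale → Ravel = $31.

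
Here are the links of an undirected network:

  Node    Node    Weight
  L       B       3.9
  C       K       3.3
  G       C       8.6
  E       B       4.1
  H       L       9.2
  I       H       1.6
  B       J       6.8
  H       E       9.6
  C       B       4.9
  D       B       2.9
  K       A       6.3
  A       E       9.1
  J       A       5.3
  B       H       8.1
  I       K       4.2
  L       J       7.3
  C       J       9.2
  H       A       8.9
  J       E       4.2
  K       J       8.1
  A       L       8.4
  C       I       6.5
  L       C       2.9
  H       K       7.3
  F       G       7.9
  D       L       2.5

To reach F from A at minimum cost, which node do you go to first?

Candidate routes:
A–L–C–G–F: 8.4+2.9+8.6+7.9 = 27.8
A–J–C–G–F: 5.3+9.2+8.6+7.9 = 31
A–K–C–G–F: 6.3+3.3+8.6+7.9 = 26.1
Cheapest is A–K–C–G–F at 26.1.
So from A the first move is to K.

K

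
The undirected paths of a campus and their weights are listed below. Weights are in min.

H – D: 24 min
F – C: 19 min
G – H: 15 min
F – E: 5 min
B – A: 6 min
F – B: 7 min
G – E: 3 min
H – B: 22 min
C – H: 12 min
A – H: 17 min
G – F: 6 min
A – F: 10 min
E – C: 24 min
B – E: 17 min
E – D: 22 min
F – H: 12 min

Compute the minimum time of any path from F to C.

19 min

Running Dijkstra from F:
F: 0
E: 5  (via F)
G: 6  (via F)
B: 7  (via F)
A: 10  (via F)
H: 12  (via F)
C: 19  (via F)
Shortest route: F–C = 19 min.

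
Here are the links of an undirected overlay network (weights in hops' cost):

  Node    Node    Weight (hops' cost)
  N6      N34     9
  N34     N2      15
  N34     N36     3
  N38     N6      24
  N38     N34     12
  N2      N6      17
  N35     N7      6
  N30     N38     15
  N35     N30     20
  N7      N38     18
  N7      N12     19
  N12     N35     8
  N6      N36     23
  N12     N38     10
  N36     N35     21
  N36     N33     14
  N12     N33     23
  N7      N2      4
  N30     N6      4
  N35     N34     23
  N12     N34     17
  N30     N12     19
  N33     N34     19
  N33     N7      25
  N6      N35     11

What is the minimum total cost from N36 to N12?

Running Dijkstra from N36:
N36: 0
N34: 3  (via N36)
N6: 12  (via N34)
N33: 14  (via N36)
N38: 15  (via N34)
N30: 16  (via N6)
N2: 18  (via N34)
N12: 20  (via N34)
Shortest route: N36 → N34 → N12 = 20 hops' cost.

20 hops' cost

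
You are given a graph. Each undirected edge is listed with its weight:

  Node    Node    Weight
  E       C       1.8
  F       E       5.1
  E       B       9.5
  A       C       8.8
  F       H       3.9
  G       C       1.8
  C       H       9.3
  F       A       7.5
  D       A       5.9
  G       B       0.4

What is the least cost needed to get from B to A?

11

Candidate routes:
B–G–C–E–F–A: 0.4+1.8+1.8+5.1+7.5 = 16.6
B–G–C–A: 0.4+1.8+8.8 = 11
B–E–C–A: 9.5+1.8+8.8 = 20.1
The minimum is 11 via B–G–C–A.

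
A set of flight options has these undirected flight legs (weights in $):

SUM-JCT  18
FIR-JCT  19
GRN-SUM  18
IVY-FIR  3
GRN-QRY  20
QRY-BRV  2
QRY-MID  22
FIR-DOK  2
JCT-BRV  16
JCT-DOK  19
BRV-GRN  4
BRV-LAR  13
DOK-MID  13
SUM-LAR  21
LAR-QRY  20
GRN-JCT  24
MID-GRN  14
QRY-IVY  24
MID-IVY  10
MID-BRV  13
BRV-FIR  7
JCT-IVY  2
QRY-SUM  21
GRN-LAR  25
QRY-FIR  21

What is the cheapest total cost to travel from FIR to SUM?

Candidate routes:
FIR–IVY–JCT–SUM: 3+2+18 = 23
FIR–BRV–GRN–SUM: 7+4+18 = 29
The minimum is $23 via FIR–IVY–JCT–SUM.

$23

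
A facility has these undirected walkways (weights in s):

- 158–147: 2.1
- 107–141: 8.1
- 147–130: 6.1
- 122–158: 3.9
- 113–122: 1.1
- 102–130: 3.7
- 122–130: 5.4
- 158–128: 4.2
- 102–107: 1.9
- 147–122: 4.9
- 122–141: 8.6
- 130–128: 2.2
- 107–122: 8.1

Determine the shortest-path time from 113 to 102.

10.2 s

Shortest distances from 113:
113: 0
122: 1.1  (via 113)
158: 5  (via 122)
147: 6  (via 122)
130: 6.5  (via 122)
128: 8.7  (via 130)
107: 9.2  (via 122)
141: 9.7  (via 122)
102: 10.2  (via 130)
Shortest route: 113–122–130–102 = 10.2 s.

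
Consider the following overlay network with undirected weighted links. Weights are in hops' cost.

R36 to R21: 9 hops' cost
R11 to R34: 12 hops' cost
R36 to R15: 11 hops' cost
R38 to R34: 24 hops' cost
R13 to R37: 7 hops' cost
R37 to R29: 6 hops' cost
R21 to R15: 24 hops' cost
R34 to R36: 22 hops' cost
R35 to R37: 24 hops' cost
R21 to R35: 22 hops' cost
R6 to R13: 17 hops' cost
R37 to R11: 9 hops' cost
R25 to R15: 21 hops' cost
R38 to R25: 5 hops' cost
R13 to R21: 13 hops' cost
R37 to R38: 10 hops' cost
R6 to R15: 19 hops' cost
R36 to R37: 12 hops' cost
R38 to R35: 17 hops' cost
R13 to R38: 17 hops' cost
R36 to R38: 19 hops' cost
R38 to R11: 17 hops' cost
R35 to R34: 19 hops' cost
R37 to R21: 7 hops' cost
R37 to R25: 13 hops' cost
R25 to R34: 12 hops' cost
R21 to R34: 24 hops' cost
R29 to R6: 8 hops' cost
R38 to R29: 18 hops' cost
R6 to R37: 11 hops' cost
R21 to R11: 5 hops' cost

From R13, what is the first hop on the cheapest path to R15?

Candidate routes:
R13 → R37 → R21 → R36 → R15: 7+7+9+11 = 34
R13 → R21 → R36 → R15: 13+9+11 = 33
R13 → R37 → R36 → R15: 7+12+11 = 30
R13 → R6 → R15: 17+19 = 36
The minimum is 30 hops' cost via R13 → R37 → R36 → R15.
So from R13 the first move is to R37.

R37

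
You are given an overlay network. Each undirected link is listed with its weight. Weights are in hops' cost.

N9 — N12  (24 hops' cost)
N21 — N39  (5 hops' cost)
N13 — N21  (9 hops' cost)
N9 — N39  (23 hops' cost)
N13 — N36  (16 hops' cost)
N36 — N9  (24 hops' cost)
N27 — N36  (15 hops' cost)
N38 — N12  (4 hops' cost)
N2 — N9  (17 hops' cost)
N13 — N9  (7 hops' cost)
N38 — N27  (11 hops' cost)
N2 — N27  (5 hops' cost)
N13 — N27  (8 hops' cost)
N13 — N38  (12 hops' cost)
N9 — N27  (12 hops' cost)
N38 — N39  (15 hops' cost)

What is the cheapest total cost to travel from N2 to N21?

22 hops' cost

Enumerating some paths:
N2 → N27 → N9 → N13 → N21: 5+12+7+9 = 33
N2 → N27 → N38 → N39 → N21: 5+11+15+5 = 36
N2 → N9 → N13 → N21: 17+7+9 = 33
N2 → N27 → N13 → N21: 5+8+9 = 22
The minimum is 22 hops' cost via N2 → N27 → N13 → N21.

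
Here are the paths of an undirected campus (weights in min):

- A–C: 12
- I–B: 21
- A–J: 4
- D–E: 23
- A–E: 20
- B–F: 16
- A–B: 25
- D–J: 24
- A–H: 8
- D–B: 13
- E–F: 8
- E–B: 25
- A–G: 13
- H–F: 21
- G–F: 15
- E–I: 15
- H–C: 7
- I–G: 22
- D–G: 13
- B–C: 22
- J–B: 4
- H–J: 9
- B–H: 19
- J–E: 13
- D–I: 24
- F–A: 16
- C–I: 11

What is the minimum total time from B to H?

13 min

Compare a few routes:
B - H: 19 = 19
B - J - A - H: 4+4+8 = 16
B - J - H: 4+9 = 13
B - J - A - C - H: 4+4+12+7 = 27
The minimum is 13 min via B - J - H.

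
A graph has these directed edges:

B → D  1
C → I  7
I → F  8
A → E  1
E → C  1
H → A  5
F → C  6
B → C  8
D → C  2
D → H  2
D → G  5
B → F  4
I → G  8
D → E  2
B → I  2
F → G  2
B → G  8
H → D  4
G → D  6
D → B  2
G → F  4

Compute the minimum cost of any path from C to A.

Candidate routes:
C–I–G–D–H–A: 7+8+6+2+5 = 28
C–I–F–G–D–H–A: 7+8+2+6+2+5 = 30
Cheapest is C–I–G–D–H–A at 28.

28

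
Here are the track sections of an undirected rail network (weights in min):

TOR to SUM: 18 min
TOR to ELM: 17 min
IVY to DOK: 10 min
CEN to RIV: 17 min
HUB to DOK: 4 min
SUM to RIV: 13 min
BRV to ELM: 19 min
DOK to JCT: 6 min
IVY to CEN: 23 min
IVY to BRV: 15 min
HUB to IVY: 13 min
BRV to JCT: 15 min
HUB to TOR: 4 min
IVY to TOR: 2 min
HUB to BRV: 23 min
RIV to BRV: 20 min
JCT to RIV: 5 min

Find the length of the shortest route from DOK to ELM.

25 min

Compare a few routes:
DOK → HUB → TOR → ELM: 4+4+17 = 25
DOK → IVY → TOR → ELM: 10+2+17 = 29
Cheapest is DOK → HUB → TOR → ELM at 25 min.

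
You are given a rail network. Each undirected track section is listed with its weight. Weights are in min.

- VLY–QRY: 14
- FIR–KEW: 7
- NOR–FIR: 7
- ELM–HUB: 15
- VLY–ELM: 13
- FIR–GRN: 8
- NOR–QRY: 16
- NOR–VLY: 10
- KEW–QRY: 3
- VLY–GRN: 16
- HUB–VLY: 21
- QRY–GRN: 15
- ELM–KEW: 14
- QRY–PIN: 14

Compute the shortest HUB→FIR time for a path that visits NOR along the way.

38 min

Best HUB to NOR: HUB–VLY–NOR costing 31
Shortest NOR→FIR: NOR–FIR = 7
Total via NOR: 31 + 7 = 38 min.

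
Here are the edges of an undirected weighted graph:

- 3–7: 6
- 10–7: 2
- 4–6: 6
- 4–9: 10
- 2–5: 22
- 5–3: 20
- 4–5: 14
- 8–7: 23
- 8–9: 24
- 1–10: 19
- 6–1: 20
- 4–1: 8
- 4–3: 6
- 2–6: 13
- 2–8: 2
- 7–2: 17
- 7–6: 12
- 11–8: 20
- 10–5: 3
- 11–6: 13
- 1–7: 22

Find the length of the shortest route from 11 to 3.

25

Compare a few routes:
11 - 6 - 7 - 3: 13+12+6 = 31
11 - 6 - 4 - 5 - 10 - 7 - 3: 13+6+14+3+2+6 = 44
11 - 6 - 4 - 3: 13+6+6 = 25
The minimum is 25 via 11 - 6 - 4 - 3.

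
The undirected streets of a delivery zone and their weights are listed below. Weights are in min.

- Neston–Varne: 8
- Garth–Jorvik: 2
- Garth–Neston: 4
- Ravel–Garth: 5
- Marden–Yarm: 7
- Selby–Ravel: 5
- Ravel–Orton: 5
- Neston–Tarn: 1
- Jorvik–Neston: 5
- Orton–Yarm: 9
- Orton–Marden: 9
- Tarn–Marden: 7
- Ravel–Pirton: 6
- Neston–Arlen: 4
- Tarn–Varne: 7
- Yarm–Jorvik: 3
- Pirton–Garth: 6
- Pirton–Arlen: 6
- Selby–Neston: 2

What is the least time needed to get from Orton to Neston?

Shortest distances from Orton:
Orton: 0
Ravel: 5  (via Orton)
Yarm: 9  (via Orton)
Marden: 9  (via Orton)
Garth: 10  (via Ravel)
Selby: 10  (via Ravel)
Pirton: 11  (via Ravel)
Jorvik: 12  (via Yarm)
Neston: 12  (via Selby)
Shortest route: Orton → Ravel → Selby → Neston = 12 min.

12 min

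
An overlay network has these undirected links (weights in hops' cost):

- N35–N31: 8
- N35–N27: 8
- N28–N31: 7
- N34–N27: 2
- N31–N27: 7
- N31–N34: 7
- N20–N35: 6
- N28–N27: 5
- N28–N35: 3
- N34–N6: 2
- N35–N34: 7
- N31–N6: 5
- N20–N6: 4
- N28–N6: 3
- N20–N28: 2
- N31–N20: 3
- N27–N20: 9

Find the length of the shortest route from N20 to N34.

Running Dijkstra from N20:
N20: 0
N28: 2  (via N20)
N31: 3  (via N20)
N6: 4  (via N20)
N35: 5  (via N28)
N34: 6  (via N6)
Shortest route: N20 → N6 → N34 = 6 hops' cost.

6 hops' cost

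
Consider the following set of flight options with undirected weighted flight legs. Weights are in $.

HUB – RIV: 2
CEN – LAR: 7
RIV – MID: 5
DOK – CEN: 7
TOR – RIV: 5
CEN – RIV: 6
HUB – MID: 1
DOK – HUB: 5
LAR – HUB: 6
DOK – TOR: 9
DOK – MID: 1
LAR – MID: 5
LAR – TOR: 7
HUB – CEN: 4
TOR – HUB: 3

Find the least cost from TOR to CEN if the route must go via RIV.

Shortest TOR→RIV: TOR → RIV = 5
Shortest RIV→CEN: RIV → CEN = 6
Total via RIV: 5 + 6 = $11.

$11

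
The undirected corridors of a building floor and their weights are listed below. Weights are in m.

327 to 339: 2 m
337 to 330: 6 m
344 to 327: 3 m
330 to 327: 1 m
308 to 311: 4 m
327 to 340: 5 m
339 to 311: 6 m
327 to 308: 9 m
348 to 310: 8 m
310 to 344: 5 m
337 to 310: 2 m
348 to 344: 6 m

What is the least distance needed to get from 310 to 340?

13 m

Settle nodes by increasing distance from 310:
310: 0
337: 2  (via 310)
344: 5  (via 310)
330: 8  (via 337)
348: 8  (via 310)
327: 8  (via 344)
339: 10  (via 327)
340: 13  (via 327)
Shortest route: 310 → 344 → 327 → 340 = 13 m.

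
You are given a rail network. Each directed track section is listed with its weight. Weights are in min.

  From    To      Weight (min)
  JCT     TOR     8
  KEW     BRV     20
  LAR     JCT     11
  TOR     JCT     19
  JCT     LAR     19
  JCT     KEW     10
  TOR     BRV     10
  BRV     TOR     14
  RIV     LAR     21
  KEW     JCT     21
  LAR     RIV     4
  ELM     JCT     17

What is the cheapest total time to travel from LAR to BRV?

Settle nodes by increasing distance from LAR:
LAR: 0
RIV: 4  (via LAR)
JCT: 11  (via LAR)
TOR: 19  (via JCT)
KEW: 21  (via JCT)
BRV: 29  (via TOR)
Shortest route: LAR–JCT–TOR–BRV = 29 min.

29 min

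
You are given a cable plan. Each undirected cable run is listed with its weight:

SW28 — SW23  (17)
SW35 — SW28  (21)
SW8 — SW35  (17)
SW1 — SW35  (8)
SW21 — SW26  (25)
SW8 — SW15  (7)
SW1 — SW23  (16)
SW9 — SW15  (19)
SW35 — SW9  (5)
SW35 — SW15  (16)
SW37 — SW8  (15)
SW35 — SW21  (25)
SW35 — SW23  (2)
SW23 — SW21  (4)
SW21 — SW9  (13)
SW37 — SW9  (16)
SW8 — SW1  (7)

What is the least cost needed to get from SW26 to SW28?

46

Shortest distances from SW26:
SW26: 0
SW21: 25  (via SW26)
SW23: 29  (via SW21)
SW35: 31  (via SW23)
SW9: 36  (via SW35)
SW1: 39  (via SW35)
SW28: 46  (via SW23)
Shortest route: SW26–SW21–SW23–SW28 = 46.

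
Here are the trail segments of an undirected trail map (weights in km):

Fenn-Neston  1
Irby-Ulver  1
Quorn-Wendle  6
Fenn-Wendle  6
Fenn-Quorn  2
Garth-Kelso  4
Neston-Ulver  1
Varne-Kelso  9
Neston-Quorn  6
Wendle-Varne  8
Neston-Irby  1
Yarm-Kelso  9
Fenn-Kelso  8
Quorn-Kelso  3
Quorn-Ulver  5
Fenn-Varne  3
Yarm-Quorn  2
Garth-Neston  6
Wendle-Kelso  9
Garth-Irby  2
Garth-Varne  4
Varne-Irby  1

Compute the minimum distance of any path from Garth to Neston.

3 km

Running Dijkstra from Garth:
Garth: 0
Irby: 2  (via Garth)
Neston: 3  (via Irby)
Shortest route: Garth–Irby–Neston = 3 km.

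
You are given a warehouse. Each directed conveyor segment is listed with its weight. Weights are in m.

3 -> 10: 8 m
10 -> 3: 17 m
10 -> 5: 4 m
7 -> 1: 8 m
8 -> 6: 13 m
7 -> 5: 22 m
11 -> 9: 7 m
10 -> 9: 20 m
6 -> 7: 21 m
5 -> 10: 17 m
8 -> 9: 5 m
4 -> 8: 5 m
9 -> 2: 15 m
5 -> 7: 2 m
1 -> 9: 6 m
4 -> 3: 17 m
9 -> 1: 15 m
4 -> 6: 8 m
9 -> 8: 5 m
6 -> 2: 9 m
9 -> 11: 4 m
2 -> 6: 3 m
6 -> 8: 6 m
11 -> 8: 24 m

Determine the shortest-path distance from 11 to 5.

Running Dijkstra from 11:
11: 0
9: 7  (via 11)
8: 12  (via 9)
1: 22  (via 9)
2: 22  (via 9)
6: 25  (via 8)
7: 46  (via 6)
5: 68  (via 7)
Shortest route: 11 → 9 → 8 → 6 → 7 → 5 = 68 m.

68 m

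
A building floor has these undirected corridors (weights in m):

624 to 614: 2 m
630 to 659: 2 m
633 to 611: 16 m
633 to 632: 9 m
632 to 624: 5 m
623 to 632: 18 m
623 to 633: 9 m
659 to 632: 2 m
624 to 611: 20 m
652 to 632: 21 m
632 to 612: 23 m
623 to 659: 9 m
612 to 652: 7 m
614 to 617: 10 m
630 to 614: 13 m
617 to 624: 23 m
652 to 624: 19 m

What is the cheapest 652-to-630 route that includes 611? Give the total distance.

Best 652 to 611: 652–624–611 costing 39
Shortest 611→630: 611–633–632–659–630 = 29
Total via 611: 39 + 29 = 68 m.

68 m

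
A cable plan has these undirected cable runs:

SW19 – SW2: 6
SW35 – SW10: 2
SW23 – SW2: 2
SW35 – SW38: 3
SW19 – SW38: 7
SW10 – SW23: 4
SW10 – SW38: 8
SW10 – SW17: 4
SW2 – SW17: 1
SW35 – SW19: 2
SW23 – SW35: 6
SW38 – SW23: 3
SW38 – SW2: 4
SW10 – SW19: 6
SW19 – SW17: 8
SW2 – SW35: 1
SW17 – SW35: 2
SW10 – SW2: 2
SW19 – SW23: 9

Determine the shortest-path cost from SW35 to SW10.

Shortest distances from SW35:
SW35: 0
SW2: 1  (via SW35)
SW10: 2  (via SW35)
Shortest route: SW35–SW10 = 2.

2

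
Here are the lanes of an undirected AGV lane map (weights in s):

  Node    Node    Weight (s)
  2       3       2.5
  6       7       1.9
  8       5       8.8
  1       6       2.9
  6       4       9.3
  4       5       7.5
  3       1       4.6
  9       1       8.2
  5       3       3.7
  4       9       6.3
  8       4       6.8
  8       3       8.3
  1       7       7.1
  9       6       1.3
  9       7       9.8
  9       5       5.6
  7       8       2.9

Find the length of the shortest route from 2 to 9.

11.3 s

Compare a few routes:
2 - 3 - 1 - 6 - 9: 2.5+4.6+2.9+1.3 = 11.3
2 - 3 - 5 - 9: 2.5+3.7+5.6 = 11.8
2 - 3 - 1 - 9: 2.5+4.6+8.2 = 15.3
2 - 3 - 8 - 7 - 6 - 9: 2.5+8.3+2.9+1.9+1.3 = 16.9
Cheapest is 2 - 3 - 1 - 6 - 9 at 11.3 s.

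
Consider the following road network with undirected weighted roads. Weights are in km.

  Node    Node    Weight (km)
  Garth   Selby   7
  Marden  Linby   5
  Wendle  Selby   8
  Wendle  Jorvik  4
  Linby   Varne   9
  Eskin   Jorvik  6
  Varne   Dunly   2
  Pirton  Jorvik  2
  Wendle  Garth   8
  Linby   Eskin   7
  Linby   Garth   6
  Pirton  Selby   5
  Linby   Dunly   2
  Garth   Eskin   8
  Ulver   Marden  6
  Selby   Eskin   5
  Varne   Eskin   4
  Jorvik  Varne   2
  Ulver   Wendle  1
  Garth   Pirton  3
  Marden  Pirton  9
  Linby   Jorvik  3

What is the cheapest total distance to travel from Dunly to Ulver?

9 km

Running Dijkstra from Dunly:
Dunly: 0
Varne: 2  (via Dunly)
Linby: 2  (via Dunly)
Jorvik: 4  (via Varne)
Eskin: 6  (via Varne)
Pirton: 6  (via Jorvik)
Marden: 7  (via Linby)
Wendle: 8  (via Jorvik)
Garth: 8  (via Linby)
Ulver: 9  (via Wendle)
Shortest route: Dunly–Varne–Jorvik–Wendle–Ulver = 9 km.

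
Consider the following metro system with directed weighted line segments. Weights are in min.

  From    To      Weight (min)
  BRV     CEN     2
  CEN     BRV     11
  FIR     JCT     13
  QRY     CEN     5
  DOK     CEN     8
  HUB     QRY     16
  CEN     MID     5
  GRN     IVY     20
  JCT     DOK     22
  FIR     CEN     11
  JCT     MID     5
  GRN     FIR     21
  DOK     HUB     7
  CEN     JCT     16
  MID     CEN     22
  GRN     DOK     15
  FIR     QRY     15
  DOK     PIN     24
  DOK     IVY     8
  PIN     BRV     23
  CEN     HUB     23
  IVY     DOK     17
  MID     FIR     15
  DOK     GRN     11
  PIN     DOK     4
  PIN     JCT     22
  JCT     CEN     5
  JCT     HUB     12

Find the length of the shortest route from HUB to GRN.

Shortest distances from HUB:
HUB: 0
QRY: 16  (via HUB)
CEN: 21  (via QRY)
MID: 26  (via CEN)
BRV: 32  (via CEN)
JCT: 37  (via CEN)
FIR: 41  (via MID)
DOK: 59  (via JCT)
IVY: 67  (via DOK)
GRN: 70  (via DOK)
Shortest route: HUB–QRY–CEN–JCT–DOK–GRN = 70 min.

70 min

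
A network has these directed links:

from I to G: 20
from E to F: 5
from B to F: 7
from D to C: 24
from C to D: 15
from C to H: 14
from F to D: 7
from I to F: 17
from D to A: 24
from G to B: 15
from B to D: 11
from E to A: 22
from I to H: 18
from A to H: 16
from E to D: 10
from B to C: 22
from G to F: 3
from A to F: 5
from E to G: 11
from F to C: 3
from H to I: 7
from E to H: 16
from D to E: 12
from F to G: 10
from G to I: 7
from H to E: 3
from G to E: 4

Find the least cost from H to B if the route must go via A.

Best H to A: H → E → A costing 25
Shortest A→B: A → F → G → B = 30
Total via A: 25 + 30 = 55.

55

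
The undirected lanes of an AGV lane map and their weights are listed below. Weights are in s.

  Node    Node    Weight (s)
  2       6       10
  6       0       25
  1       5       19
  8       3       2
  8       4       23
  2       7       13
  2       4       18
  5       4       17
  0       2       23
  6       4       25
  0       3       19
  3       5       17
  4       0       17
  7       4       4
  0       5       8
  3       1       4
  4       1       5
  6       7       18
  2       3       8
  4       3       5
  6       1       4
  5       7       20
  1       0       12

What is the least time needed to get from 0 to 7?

Shortest distances from 0:
0: 0
5: 8  (via 0)
1: 12  (via 0)
3: 16  (via 1)
6: 16  (via 1)
4: 17  (via 0)
8: 18  (via 3)
7: 21  (via 4)
Shortest route: 0–4–7 = 21 s.

21 s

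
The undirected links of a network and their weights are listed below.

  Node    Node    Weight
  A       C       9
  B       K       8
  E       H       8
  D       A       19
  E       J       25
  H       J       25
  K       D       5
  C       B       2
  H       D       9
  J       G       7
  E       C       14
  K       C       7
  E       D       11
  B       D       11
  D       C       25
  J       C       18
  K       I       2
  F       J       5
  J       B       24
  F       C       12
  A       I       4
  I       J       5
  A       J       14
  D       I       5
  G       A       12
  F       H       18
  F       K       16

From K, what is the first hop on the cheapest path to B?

B

Enumerating some paths:
K → D → B: 5+11 = 16
K → I → A → C → B: 2+4+9+2 = 17
K → B: 8 = 8
K → C → B: 7+2 = 9
Cheapest is K → B at 8.
So from K the first move is to B.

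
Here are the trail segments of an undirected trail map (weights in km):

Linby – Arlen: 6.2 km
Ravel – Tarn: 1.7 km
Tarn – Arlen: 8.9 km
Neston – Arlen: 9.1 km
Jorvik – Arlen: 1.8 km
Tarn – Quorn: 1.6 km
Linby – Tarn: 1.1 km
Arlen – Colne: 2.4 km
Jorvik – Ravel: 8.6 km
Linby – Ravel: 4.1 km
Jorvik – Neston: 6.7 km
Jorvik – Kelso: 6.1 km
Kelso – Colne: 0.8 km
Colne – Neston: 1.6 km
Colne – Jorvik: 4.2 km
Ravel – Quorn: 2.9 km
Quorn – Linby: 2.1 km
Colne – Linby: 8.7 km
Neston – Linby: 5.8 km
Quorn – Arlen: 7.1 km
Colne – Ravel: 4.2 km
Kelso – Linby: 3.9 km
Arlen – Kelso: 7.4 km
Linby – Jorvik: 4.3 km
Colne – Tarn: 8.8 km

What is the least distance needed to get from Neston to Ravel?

Enumerating some paths:
Neston - Colne - Kelso - Linby - Tarn - Ravel: 1.6+0.8+3.9+1.1+1.7 = 9.1
Neston - Linby - Tarn - Ravel: 5.8+1.1+1.7 = 8.6
Neston - Linby - Ravel: 5.8+4.1 = 9.9
Neston - Colne - Ravel: 1.6+4.2 = 5.8
Cheapest is Neston - Colne - Ravel at 5.8 km.

5.8 km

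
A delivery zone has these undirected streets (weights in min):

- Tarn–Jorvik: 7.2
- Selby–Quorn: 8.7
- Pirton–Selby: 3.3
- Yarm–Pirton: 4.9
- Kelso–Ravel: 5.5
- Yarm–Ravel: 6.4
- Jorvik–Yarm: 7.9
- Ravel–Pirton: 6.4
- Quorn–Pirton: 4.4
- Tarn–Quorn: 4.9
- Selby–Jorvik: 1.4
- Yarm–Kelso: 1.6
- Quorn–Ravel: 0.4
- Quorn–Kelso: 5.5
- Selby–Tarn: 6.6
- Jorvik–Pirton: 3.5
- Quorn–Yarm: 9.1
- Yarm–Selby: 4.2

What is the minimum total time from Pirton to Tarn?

Running Dijkstra from Pirton:
Pirton: 0
Selby: 3.3  (via Pirton)
Jorvik: 3.5  (via Pirton)
Quorn: 4.4  (via Pirton)
Ravel: 4.8  (via Quorn)
Yarm: 4.9  (via Pirton)
Kelso: 6.5  (via Yarm)
Tarn: 9.3  (via Quorn)
Shortest route: Pirton–Quorn–Tarn = 9.3 min.

9.3 min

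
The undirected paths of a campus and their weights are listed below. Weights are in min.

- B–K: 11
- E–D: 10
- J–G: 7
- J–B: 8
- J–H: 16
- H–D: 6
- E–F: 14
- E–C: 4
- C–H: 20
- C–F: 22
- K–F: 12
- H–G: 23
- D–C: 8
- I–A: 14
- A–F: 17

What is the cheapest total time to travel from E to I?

45 min

Candidate routes:
E–C–F–A–I: 4+22+17+14 = 57
E–F–A–I: 14+17+14 = 45
E–D–H–C–F–A–I: 10+6+20+22+17+14 = 89
E–D–C–F–A–I: 10+8+22+17+14 = 71
The minimum is 45 min via E–F–A–I.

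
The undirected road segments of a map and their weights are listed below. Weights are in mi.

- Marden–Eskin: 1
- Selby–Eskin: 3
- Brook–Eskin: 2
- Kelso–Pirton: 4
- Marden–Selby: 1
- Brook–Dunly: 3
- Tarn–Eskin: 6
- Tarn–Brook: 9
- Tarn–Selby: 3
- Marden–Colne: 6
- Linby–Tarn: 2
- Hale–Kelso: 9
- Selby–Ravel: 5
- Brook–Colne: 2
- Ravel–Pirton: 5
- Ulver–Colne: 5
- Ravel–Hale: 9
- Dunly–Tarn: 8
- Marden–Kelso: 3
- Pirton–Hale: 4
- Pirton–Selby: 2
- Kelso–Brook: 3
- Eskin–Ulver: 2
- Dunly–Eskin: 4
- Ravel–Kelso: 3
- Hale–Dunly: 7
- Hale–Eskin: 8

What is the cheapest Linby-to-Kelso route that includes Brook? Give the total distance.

12 mi

Shortest Linby→Brook: Linby–Tarn–Selby–Marden–Eskin–Brook = 9
Shortest Brook→Kelso: Brook–Kelso = 3
Total via Brook: 9 + 3 = 12 mi.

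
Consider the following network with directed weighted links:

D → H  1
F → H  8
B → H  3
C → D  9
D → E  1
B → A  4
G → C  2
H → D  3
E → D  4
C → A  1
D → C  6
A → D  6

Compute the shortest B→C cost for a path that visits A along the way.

Best B to A: B → A costing 4
Best A to C: A → D → C costing 12
Total via A: 4 + 12 = 16.

16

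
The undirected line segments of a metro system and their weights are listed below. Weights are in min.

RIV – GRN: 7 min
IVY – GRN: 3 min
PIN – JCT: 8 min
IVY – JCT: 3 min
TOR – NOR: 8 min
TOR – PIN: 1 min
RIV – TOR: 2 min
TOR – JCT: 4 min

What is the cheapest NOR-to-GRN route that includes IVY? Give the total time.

18 min

Best NOR to IVY: NOR → TOR → JCT → IVY costing 15
Shortest IVY→GRN: IVY → GRN = 3
Total via IVY: 15 + 3 = 18 min.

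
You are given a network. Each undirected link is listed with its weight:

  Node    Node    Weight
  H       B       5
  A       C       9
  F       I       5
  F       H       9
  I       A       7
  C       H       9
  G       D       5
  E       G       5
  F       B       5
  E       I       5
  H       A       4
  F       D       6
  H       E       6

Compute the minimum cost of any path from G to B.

Settle nodes by increasing distance from G:
G: 0
D: 5  (via G)
E: 5  (via G)
I: 10  (via E)
F: 11  (via D)
H: 11  (via E)
A: 15  (via H)
B: 16  (via F)
Shortest route: G–D–F–B = 16.

16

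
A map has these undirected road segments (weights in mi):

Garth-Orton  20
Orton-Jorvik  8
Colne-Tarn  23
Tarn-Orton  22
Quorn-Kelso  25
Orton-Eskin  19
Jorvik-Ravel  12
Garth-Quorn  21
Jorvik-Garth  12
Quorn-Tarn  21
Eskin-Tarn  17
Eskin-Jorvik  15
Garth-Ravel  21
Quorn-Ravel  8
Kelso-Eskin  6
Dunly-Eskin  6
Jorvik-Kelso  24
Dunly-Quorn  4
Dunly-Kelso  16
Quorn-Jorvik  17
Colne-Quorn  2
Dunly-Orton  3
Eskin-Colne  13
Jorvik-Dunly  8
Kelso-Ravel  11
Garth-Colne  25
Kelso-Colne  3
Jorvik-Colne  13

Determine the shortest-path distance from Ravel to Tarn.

29 mi

Settle nodes by increasing distance from Ravel:
Ravel: 0
Quorn: 8  (via Ravel)
Colne: 10  (via Quorn)
Kelso: 11  (via Ravel)
Jorvik: 12  (via Ravel)
Dunly: 12  (via Quorn)
Orton: 15  (via Dunly)
Eskin: 17  (via Kelso)
Garth: 21  (via Ravel)
Tarn: 29  (via Quorn)
Shortest route: Ravel–Quorn–Tarn = 29 mi.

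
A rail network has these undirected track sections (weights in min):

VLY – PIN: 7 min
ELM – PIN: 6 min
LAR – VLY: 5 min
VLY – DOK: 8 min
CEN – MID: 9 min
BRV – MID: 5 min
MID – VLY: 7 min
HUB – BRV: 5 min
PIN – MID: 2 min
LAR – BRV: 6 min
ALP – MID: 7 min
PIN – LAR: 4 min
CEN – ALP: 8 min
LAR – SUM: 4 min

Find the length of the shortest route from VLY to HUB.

16 min

Compare a few routes:
VLY–MID–BRV–HUB: 7+5+5 = 17
VLY–LAR–BRV–HUB: 5+6+5 = 16
The minimum is 16 min via VLY–LAR–BRV–HUB.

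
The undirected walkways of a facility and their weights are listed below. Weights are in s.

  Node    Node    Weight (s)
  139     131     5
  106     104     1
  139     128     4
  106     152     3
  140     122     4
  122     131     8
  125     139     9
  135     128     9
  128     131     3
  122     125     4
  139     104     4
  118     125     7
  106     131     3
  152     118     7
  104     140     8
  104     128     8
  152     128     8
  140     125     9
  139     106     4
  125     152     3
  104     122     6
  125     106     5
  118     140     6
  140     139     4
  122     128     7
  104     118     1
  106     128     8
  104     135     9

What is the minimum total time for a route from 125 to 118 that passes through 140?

Shortest 125→140: 125–122–140 = 8
Best 140 to 118: 140–118 costing 6
Total via 140: 8 + 6 = 14 s.

14 s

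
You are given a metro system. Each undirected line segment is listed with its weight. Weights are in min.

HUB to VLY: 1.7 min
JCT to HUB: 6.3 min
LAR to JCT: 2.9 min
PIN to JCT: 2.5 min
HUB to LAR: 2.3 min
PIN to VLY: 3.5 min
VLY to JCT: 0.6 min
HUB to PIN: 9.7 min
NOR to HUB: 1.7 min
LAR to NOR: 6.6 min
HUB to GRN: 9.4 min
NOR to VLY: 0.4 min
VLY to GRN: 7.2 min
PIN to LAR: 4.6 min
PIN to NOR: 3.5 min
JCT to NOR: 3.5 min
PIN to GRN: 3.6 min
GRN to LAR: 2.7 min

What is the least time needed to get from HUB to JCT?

2.3 min

Compare a few routes:
HUB - NOR - JCT: 1.7+3.5 = 5.2
HUB - NOR - VLY - JCT: 1.7+0.4+0.6 = 2.7
HUB - VLY - JCT: 1.7+0.6 = 2.3
HUB - LAR - JCT: 2.3+2.9 = 5.2
Cheapest is HUB - VLY - JCT at 2.3 min.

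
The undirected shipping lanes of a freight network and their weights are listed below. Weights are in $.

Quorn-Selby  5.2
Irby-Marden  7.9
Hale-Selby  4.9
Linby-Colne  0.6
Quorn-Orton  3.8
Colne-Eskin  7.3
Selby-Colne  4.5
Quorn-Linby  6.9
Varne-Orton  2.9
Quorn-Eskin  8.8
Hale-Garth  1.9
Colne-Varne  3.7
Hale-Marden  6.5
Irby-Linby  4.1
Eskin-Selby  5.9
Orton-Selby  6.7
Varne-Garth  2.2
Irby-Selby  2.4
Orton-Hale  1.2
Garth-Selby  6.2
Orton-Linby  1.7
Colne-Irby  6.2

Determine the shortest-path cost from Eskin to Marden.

Shortest distances from Eskin:
Eskin: 0
Selby: 5.9  (via Eskin)
Colne: 7.3  (via Eskin)
Linby: 7.9  (via Colne)
Irby: 8.3  (via Selby)
Quorn: 8.8  (via Eskin)
Orton: 9.6  (via Linby)
Hale: 10.8  (via Selby)
Varne: 11  (via Colne)
Garth: 12.1  (via Selby)
Marden: 16.2  (via Irby)
Shortest route: Eskin–Selby–Irby–Marden = $16.2.

$16.2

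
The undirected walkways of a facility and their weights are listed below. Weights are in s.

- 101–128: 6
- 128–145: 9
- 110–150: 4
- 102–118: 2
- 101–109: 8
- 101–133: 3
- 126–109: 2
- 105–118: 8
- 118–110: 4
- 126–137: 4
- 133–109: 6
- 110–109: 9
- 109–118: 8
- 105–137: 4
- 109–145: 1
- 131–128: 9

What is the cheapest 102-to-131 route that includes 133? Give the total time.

Shortest 102→133: 102–118–109–133 = 16
Best 133 to 131: 133–101–128–131 costing 18
Total via 133: 16 + 18 = 34 s.

34 s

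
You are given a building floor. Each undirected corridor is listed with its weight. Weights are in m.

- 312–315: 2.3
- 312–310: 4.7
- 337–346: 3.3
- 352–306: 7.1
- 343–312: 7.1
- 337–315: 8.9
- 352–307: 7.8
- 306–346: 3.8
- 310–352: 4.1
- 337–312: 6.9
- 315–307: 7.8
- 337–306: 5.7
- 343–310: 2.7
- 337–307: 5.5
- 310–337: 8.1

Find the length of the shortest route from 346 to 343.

14.1 m

Candidate routes:
346 - 337 - 312 - 343: 3.3+6.9+7.1 = 17.3
346 - 337 - 310 - 343: 3.3+8.1+2.7 = 14.1
Cheapest is 346 - 337 - 310 - 343 at 14.1 m.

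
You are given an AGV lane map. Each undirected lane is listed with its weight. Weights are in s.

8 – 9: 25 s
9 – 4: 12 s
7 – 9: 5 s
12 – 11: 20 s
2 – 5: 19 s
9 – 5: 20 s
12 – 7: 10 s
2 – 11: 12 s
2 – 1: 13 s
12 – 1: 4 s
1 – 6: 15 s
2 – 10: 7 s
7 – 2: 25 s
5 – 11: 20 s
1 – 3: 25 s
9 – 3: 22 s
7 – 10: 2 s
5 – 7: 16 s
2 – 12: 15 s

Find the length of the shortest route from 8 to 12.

Candidate routes:
8–9–7–12: 25+5+10 = 40
8–9–7–10–2–12: 25+5+2+7+15 = 54
Cheapest is 8–9–7–12 at 40 s.

40 s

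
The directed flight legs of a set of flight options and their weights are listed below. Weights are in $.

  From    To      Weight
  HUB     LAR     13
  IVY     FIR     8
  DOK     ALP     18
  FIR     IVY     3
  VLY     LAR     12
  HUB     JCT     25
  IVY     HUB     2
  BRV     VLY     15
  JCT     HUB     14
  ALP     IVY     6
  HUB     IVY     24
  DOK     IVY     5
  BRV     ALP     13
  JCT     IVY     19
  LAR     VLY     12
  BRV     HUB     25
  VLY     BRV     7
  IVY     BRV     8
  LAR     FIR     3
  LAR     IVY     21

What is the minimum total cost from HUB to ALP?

$40

Enumerating some paths:
HUB - LAR - VLY - BRV - ALP: 13+12+7+13 = 45
HUB - LAR - FIR - IVY - BRV - ALP: 13+3+3+8+13 = 40
HUB - IVY - BRV - ALP: 24+8+13 = 45
The minimum is $40 via HUB - LAR - FIR - IVY - BRV - ALP.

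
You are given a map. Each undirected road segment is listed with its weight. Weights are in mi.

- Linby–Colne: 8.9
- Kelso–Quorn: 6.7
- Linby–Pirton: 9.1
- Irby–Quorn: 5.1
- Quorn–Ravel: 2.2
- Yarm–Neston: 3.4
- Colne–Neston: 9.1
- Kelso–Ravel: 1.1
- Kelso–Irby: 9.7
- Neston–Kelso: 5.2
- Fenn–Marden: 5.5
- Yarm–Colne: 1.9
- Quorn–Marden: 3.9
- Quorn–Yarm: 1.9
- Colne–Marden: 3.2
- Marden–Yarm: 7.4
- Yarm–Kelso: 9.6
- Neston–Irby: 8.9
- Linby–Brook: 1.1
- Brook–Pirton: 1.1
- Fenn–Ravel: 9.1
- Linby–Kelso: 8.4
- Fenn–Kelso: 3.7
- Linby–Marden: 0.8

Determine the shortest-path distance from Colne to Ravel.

6 mi

Running Dijkstra from Colne:
Colne: 0
Yarm: 1.9  (via Colne)
Marden: 3.2  (via Colne)
Quorn: 3.8  (via Yarm)
Linby: 4  (via Marden)
Brook: 5.1  (via Linby)
Neston: 5.3  (via Yarm)
Ravel: 6  (via Quorn)
Shortest route: Colne–Yarm–Quorn–Ravel = 6 mi.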